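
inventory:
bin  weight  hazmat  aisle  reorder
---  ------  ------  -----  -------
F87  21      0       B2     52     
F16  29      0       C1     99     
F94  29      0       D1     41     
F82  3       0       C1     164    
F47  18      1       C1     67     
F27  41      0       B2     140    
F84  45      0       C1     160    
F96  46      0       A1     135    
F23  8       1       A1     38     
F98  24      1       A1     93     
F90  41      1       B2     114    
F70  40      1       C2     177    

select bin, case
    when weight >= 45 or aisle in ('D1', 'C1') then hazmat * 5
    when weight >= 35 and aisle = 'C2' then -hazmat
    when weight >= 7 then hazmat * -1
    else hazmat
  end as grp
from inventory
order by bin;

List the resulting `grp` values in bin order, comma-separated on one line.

0, -1, 0, 5, -1, 0, 0, 0, -1, 0, 0, -1

bin=F16: weight >= 45 or aisle in ('D1', 'C1') → 0
bin=F23: weight >= 7 → -1
bin=F27: weight >= 7 → 0
bin=F47: weight >= 45 or aisle in ('D1', 'C1') → 5
bin=F70: weight >= 35 and aisle = 'C2' → -1
bin=F82: weight >= 45 or aisle in ('D1', 'C1') → 0
bin=F84: weight >= 45 or aisle in ('D1', 'C1') → 0
bin=F87: weight >= 7 → 0
bin=F90: weight >= 7 → -1
bin=F94: weight >= 45 or aisle in ('D1', 'C1') → 0
bin=F96: weight >= 45 or aisle in ('D1', 'C1') → 0
bin=F98: weight >= 7 → -1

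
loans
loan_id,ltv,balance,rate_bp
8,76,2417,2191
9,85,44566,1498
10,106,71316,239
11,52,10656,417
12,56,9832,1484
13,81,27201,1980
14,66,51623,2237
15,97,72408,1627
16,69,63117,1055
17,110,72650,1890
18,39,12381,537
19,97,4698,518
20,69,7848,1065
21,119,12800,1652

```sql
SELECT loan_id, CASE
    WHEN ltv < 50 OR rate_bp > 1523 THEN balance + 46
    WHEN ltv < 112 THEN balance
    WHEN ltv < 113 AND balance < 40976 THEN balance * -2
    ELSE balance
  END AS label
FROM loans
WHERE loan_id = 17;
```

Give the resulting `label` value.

loan_id = 17: ltv=110, balance=72650, rate_bp=1890.
ltv < 50 OR rate_bp > 1523 → true → 72696

72696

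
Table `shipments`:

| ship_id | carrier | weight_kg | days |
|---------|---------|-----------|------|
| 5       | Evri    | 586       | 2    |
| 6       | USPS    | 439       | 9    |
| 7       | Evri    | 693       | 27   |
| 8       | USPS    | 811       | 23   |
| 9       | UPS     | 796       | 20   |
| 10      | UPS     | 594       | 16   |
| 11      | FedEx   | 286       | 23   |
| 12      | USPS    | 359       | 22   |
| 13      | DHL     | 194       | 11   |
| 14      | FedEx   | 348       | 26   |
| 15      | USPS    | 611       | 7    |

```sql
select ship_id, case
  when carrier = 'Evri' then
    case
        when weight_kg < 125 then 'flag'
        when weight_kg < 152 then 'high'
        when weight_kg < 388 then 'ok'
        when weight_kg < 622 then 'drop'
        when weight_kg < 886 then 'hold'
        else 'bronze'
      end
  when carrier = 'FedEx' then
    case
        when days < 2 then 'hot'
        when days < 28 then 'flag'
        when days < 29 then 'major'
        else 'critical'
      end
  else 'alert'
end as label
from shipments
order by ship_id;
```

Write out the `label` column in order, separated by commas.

drop, alert, hold, alert, alert, alert, flag, alert, alert, flag, alert

ship_id=5: carrier='Evri' → inner[weight_kg < 622] → drop
ship_id=6: carrier='USPS' → outer ELSE → alert
ship_id=7: carrier='Evri' → inner[weight_kg < 886] → hold
ship_id=8: carrier='USPS' → outer ELSE → alert
ship_id=9: carrier='UPS' → outer ELSE → alert
ship_id=10: carrier='UPS' → outer ELSE → alert
ship_id=11: carrier='FedEx' → inner[days < 28] → flag
ship_id=12: carrier='USPS' → outer ELSE → alert
ship_id=13: carrier='DHL' → outer ELSE → alert
ship_id=14: carrier='FedEx' → inner[days < 28] → flag
ship_id=15: carrier='USPS' → outer ELSE → alert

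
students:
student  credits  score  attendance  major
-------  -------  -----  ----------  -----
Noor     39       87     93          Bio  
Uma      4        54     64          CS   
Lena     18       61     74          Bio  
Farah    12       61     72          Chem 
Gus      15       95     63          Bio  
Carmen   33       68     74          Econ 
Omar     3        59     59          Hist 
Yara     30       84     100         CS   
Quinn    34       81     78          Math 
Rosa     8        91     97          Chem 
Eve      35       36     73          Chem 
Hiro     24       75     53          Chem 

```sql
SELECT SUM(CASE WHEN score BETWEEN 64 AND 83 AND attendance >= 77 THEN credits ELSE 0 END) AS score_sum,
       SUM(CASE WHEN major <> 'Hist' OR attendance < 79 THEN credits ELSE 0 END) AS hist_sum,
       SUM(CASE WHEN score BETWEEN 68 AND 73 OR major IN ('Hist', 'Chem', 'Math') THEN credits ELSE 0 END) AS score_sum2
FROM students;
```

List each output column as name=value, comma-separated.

score_sum=34, hist_sum=255, score_sum2=149

[score_sum: score BETWEEN 64 AND 83 AND attendance >= 77]
student=Noor: ✗
student=Uma: ✗
student=Lena: ✗
student=Farah: ✗
student=Gus: ✗
student=Carmen: ✗
student=Omar: ✗
student=Yara: ✗
student=Quinn: ✓ → 34
student=Rosa: ✗
student=Eve: ✗
student=Hiro: ✗
score_sum = 34
—
[hist_sum: major <> 'Hist' OR attendance < 79]
student=Noor: ✓ → 39
student=Uma: ✓ → 4
student=Lena: ✓ → 18
student=Farah: ✓ → 12
student=Gus: ✓ → 15
student=Carmen: ✓ → 33
student=Omar: ✓ → 3
student=Yara: ✓ → 30
student=Quinn: ✓ → 34
student=Rosa: ✓ → 8
student=Eve: ✓ → 35
student=Hiro: ✓ → 24
hist_sum = 39 + 4 + 18 + 12 + 15 + 33 + 3 + 30 + 34 + 8 + 35 + 24 = 255
—
[score_sum2: score BETWEEN 68 AND 73 OR major IN ('Hist', 'Chem', 'Math')]
student=Noor: ✗
student=Uma: ✗
student=Lena: ✗
student=Farah: ✓ → 12
student=Gus: ✗
student=Carmen: ✓ → 33
student=Omar: ✓ → 3
student=Yara: ✗
student=Quinn: ✓ → 34
student=Rosa: ✓ → 8
student=Eve: ✓ → 35
student=Hiro: ✓ → 24
score_sum2 = 12 + 33 + 3 + 34 + 8 + 35 + 24 = 149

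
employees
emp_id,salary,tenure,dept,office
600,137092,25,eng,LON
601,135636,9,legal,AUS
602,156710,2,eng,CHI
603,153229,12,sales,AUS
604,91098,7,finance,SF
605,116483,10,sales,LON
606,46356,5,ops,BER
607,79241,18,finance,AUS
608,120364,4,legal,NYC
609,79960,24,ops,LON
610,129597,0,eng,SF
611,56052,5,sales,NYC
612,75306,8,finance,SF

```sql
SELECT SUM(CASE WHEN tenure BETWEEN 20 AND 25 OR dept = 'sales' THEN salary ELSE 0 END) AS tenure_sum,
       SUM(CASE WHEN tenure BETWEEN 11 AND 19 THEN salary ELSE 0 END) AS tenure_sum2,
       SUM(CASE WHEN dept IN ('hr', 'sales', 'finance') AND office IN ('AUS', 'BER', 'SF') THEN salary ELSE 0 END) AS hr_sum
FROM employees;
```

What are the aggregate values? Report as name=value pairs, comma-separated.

tenure_sum=542816, tenure_sum2=232470, hr_sum=398874

[tenure_sum: tenure BETWEEN 20 AND 25 OR dept = 'sales']
emp_id=600: ✓ → 137092
emp_id=601: ✗
emp_id=602: ✗
emp_id=603: ✓ → 153229
emp_id=604: ✗
emp_id=605: ✓ → 116483
emp_id=606: ✗
emp_id=607: ✗
emp_id=608: ✗
emp_id=609: ✓ → 79960
emp_id=610: ✗
emp_id=611: ✓ → 56052
emp_id=612: ✗
tenure_sum = 137092 + 153229 + 116483 + 79960 + 56052 = 542816
—
[tenure_sum2: tenure BETWEEN 11 AND 19]
emp_id=600: ✗
emp_id=601: ✗
emp_id=602: ✗
emp_id=603: ✓ → 153229
emp_id=604: ✗
emp_id=605: ✗
emp_id=606: ✗
emp_id=607: ✓ → 79241
emp_id=608: ✗
emp_id=609: ✗
emp_id=610: ✗
emp_id=611: ✗
emp_id=612: ✗
tenure_sum2 = 153229 + 79241 = 232470
—
[hr_sum: dept IN ('hr', 'sales', 'finance') AND office IN ('AUS', 'BER', 'SF')]
emp_id=600: ✗
emp_id=601: ✗
emp_id=602: ✗
emp_id=603: ✓ → 153229
emp_id=604: ✓ → 91098
emp_id=605: ✗
emp_id=606: ✗
emp_id=607: ✓ → 79241
emp_id=608: ✗
emp_id=609: ✗
emp_id=610: ✗
emp_id=611: ✗
emp_id=612: ✓ → 75306
hr_sum = 153229 + 91098 + 79241 + 75306 = 398874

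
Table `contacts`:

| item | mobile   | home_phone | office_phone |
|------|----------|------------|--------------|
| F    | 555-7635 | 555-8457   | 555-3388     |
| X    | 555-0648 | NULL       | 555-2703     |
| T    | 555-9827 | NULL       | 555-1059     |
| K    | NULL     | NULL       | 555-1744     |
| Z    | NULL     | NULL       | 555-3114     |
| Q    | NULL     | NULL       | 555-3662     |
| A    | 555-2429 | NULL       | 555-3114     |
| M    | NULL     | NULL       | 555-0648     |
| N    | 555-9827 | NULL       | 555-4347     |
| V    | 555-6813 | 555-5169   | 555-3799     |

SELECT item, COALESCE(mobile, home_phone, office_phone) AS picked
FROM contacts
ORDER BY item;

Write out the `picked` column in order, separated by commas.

555-2429, 555-7635, 555-1744, 555-0648, 555-9827, 555-3662, 555-9827, 555-6813, 555-0648, 555-3114

item=A: mobile=555-2429 → 555-2429
item=F: mobile=555-7635 → 555-7635
item=K: mobile=NULL, home_phone=NULL, office_phone=555-1744 → 555-1744
item=M: mobile=NULL, home_phone=NULL, office_phone=555-0648 → 555-0648
item=N: mobile=555-9827 → 555-9827
item=Q: mobile=NULL, home_phone=NULL, office_phone=555-3662 → 555-3662
item=T: mobile=555-9827 → 555-9827
item=V: mobile=555-6813 → 555-6813
item=X: mobile=555-0648 → 555-0648
item=Z: mobile=NULL, home_phone=NULL, office_phone=555-3114 → 555-3114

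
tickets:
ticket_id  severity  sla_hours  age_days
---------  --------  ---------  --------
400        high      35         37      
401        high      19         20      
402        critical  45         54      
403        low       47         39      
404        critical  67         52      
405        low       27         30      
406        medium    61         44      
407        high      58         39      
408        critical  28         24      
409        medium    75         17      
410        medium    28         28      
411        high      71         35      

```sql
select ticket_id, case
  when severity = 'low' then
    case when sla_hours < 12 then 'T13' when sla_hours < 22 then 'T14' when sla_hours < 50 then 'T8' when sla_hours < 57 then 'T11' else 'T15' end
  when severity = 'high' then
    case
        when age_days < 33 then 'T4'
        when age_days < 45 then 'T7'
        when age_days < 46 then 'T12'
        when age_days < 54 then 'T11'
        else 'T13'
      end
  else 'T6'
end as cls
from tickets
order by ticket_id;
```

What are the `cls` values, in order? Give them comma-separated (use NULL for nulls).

T7, T4, T6, T8, T6, T8, T6, T7, T6, T6, T6, T7

ticket_id=400: severity='high' → inner[age_days < 45] → T7
ticket_id=401: severity='high' → inner[age_days < 33] → T4
ticket_id=402: severity='critical' → outer ELSE → T6
ticket_id=403: severity='low' → inner[sla_hours < 50] → T8
ticket_id=404: severity='critical' → outer ELSE → T6
ticket_id=405: severity='low' → inner[sla_hours < 50] → T8
ticket_id=406: severity='medium' → outer ELSE → T6
ticket_id=407: severity='high' → inner[age_days < 45] → T7
ticket_id=408: severity='critical' → outer ELSE → T6
ticket_id=409: severity='medium' → outer ELSE → T6
ticket_id=410: severity='medium' → outer ELSE → T6
ticket_id=411: severity='high' → inner[age_days < 45] → T7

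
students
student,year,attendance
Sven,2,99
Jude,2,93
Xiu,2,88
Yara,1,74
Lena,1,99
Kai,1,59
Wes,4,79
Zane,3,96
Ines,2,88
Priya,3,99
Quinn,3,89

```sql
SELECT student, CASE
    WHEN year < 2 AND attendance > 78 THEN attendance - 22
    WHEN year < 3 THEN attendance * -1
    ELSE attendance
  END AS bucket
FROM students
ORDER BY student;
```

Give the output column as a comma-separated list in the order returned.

-88, -93, -59, 77, 99, 89, -99, 79, -88, -74, 96

student=Ines: year < 3 → -88
student=Jude: year < 3 → -93
student=Kai: year < 3 → -59
student=Lena: year < 2 AND attendance > 78 → 77
student=Priya: ELSE → 99
student=Quinn: ELSE → 89
student=Sven: year < 3 → -99
student=Wes: ELSE → 79
student=Xiu: year < 3 → -88
student=Yara: year < 3 → -74
student=Zane: ELSE → 96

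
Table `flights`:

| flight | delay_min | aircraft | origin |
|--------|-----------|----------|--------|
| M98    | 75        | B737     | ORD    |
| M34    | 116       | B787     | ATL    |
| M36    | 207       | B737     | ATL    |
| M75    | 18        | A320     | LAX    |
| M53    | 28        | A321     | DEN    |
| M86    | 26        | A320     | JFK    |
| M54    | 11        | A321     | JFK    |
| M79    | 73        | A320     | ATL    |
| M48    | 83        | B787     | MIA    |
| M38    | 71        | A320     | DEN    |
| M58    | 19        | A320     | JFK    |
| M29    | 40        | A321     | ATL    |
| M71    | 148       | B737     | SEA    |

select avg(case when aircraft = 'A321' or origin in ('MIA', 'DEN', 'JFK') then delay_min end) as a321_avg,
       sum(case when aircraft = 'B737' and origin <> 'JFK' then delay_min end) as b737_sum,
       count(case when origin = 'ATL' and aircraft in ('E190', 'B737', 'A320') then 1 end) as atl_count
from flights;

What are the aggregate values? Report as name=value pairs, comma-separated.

a321_avg=39.7142857143, b737_sum=430, atl_count=2

[a321_avg: aircraft = 'A321' or origin in ('MIA', 'DEN', 'JFK')]
flight=M98: ✗
flight=M34: ✗
flight=M36: ✗
flight=M75: ✗
flight=M53: ✓ → 28
flight=M86: ✓ → 26
flight=M54: ✓ → 11
flight=M79: ✗
flight=M48: ✓ → 83
flight=M38: ✓ → 71
flight=M58: ✓ → 19
flight=M29: ✓ → 40
flight=M71: ✗
a321_avg = (28 + 26 + 11 + 83 + 71 + 19 + 40) / 7 = 39.7142857143
—
[b737_sum: aircraft = 'B737' and origin <> 'JFK']
flight=M98: ✓ → 75
flight=M34: ✗
flight=M36: ✓ → 207
flight=M75: ✗
flight=M53: ✗
flight=M86: ✗
flight=M54: ✗
flight=M79: ✗
flight=M48: ✗
flight=M38: ✗
flight=M58: ✗
flight=M29: ✗
flight=M71: ✓ → 148
b737_sum = 75 + 207 + 148 = 430
—
[atl_count: origin = 'ATL' and aircraft in ('E190', 'B737', 'A320')]
flight=M98: ✗
flight=M34: ✗
flight=M36: ✓ → 1
flight=M75: ✗
flight=M53: ✗
flight=M86: ✗
flight=M54: ✗
flight=M79: ✓ → 1
flight=M48: ✗
flight=M38: ✗
flight=M58: ✗
flight=M29: ✗
flight=M71: ✗
atl_count = COUNT(1, 1) = 2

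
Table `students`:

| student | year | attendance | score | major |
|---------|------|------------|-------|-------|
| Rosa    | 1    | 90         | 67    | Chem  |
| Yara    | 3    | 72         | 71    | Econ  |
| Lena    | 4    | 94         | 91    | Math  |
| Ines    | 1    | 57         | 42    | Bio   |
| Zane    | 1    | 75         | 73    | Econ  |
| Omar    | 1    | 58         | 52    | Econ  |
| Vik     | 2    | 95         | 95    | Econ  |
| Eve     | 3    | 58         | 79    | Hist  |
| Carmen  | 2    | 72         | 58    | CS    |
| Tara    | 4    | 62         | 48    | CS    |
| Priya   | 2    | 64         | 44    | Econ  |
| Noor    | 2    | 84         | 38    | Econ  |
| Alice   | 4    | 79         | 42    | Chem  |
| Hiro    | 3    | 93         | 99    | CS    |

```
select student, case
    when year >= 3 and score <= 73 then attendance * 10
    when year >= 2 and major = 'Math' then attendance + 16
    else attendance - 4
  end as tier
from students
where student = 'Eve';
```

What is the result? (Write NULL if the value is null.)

54

student = Eve: year=3, attendance=58, score=79, major=Hist.
year >= 3 and score <= 73 → false
year >= 2 and major = 'Math' → false
No prior WHEN matched → ELSE → 54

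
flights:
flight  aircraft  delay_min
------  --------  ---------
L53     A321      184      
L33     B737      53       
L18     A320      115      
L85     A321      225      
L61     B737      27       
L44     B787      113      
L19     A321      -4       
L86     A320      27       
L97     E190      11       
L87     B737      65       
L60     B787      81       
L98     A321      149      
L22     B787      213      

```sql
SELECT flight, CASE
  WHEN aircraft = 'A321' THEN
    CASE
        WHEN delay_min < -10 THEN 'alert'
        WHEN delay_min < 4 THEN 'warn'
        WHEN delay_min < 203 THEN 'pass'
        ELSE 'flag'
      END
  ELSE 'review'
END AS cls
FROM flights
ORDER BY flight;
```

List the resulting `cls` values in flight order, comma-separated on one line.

flight=L18: aircraft='A320' → outer ELSE → review
flight=L19: aircraft='A321' → inner[delay_min < 4] → warn
flight=L22: aircraft='B787' → outer ELSE → review
flight=L33: aircraft='B737' → outer ELSE → review
flight=L44: aircraft='B787' → outer ELSE → review
flight=L53: aircraft='A321' → inner[delay_min < 203] → pass
flight=L60: aircraft='B787' → outer ELSE → review
flight=L61: aircraft='B737' → outer ELSE → review
flight=L85: aircraft='A321' → inner[ELSE] → flag
flight=L86: aircraft='A320' → outer ELSE → review
flight=L87: aircraft='B737' → outer ELSE → review
flight=L97: aircraft='E190' → outer ELSE → review
flight=L98: aircraft='A321' → inner[delay_min < 203] → pass

review, warn, review, review, review, pass, review, review, flag, review, review, review, pass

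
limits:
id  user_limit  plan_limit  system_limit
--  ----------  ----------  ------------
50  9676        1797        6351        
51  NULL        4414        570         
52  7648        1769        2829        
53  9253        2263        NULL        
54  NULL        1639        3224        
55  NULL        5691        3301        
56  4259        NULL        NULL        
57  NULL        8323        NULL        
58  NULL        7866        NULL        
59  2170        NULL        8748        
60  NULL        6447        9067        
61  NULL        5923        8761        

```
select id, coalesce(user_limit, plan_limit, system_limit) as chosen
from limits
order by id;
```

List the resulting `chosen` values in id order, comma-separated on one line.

9676, 4414, 7648, 9253, 1639, 5691, 4259, 8323, 7866, 2170, 6447, 5923

id=50: user_limit=9676 → 9676
id=51: user_limit=NULL, plan_limit=4414 → 4414
id=52: user_limit=7648 → 7648
id=53: user_limit=9253 → 9253
id=54: user_limit=NULL, plan_limit=1639 → 1639
id=55: user_limit=NULL, plan_limit=5691 → 5691
id=56: user_limit=4259 → 4259
id=57: user_limit=NULL, plan_limit=8323 → 8323
id=58: user_limit=NULL, plan_limit=7866 → 7866
id=59: user_limit=2170 → 2170
id=60: user_limit=NULL, plan_limit=6447 → 6447
id=61: user_limit=NULL, plan_limit=5923 → 5923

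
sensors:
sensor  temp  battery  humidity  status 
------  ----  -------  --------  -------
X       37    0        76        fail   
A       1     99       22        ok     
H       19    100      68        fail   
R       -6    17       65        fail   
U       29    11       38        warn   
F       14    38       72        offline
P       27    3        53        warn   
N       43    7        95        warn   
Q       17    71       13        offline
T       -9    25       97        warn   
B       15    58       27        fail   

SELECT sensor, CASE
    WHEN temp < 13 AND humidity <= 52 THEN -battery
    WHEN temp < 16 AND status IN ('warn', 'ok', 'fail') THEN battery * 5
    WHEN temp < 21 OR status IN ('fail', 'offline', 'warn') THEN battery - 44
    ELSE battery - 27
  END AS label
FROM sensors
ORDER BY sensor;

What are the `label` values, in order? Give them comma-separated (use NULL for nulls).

sensor=A: temp < 13 AND humidity <= 52 → -99
sensor=B: temp < 16 AND status IN ('warn', 'ok', 'fail') → 290
sensor=F: temp < 21 OR status IN ('fail', 'offline', 'warn') → -6
sensor=H: temp < 21 OR status IN ('fail', 'offline', 'warn') → 56
sensor=N: temp < 21 OR status IN ('fail', 'offline', 'warn') → -37
sensor=P: temp < 21 OR status IN ('fail', 'offline', 'warn') → -41
sensor=Q: temp < 21 OR status IN ('fail', 'offline', 'warn') → 27
sensor=R: temp < 16 AND status IN ('warn', 'ok', 'fail') → 85
sensor=T: temp < 16 AND status IN ('warn', 'ok', 'fail') → 125
sensor=U: temp < 21 OR status IN ('fail', 'offline', 'warn') → -33
sensor=X: temp < 21 OR status IN ('fail', 'offline', 'warn') → -44

-99, 290, -6, 56, -37, -41, 27, 85, 125, -33, -44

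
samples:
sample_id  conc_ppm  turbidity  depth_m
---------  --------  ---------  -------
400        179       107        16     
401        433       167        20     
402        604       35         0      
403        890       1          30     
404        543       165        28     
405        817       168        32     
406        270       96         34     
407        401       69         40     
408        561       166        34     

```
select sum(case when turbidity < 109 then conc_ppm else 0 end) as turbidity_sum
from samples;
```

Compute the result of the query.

sample_id=400: ✓ → 179
sample_id=401: ✗
sample_id=402: ✓ → 604
sample_id=403: ✓ → 890
sample_id=404: ✗
sample_id=405: ✗
sample_id=406: ✓ → 270
sample_id=407: ✓ → 401
sample_id=408: ✗
turbidity_sum = 179 + 604 + 890 + 270 + 401 = 2344

2344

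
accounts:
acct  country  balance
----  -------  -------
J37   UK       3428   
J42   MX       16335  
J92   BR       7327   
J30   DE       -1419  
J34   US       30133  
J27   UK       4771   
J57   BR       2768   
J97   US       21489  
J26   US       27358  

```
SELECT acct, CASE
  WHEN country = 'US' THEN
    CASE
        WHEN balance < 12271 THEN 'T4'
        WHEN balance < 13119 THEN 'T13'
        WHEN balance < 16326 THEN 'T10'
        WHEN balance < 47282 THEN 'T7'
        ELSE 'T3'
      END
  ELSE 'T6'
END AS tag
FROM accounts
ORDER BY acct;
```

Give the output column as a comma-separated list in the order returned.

acct=J26: country='US' → inner[balance < 47282] → T7
acct=J27: country='UK' → outer ELSE → T6
acct=J30: country='DE' → outer ELSE → T6
acct=J34: country='US' → inner[balance < 47282] → T7
acct=J37: country='UK' → outer ELSE → T6
acct=J42: country='MX' → outer ELSE → T6
acct=J57: country='BR' → outer ELSE → T6
acct=J92: country='BR' → outer ELSE → T6
acct=J97: country='US' → inner[balance < 47282] → T7

T7, T6, T6, T7, T6, T6, T6, T6, T7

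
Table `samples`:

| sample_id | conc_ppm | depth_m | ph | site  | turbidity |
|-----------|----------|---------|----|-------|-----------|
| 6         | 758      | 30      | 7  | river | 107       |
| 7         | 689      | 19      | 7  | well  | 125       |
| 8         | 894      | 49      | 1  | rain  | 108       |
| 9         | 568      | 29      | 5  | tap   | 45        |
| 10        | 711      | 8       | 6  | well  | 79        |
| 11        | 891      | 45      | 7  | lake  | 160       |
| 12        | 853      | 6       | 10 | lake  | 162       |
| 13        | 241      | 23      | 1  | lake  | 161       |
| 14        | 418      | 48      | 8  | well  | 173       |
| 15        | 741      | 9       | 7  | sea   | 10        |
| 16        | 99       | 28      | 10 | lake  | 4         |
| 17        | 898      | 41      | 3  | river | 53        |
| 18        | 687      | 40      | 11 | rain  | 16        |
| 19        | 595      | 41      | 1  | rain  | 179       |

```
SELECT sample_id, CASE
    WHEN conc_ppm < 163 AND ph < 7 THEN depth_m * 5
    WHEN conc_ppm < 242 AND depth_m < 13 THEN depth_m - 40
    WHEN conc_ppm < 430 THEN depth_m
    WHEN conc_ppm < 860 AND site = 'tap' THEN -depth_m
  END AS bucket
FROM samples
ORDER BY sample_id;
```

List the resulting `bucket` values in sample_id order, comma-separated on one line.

sample_id=6: (no match → NULL) → NULL
sample_id=7: (no match → NULL) → NULL
sample_id=8: (no match → NULL) → NULL
sample_id=9: conc_ppm < 860 AND site = 'tap' → -29
sample_id=10: (no match → NULL) → NULL
sample_id=11: (no match → NULL) → NULL
sample_id=12: (no match → NULL) → NULL
sample_id=13: conc_ppm < 430 → 23
sample_id=14: conc_ppm < 430 → 48
sample_id=15: (no match → NULL) → NULL
sample_id=16: conc_ppm < 430 → 28
sample_id=17: (no match → NULL) → NULL
sample_id=18: (no match → NULL) → NULL
sample_id=19: (no match → NULL) → NULL

NULL, NULL, NULL, -29, NULL, NULL, NULL, 23, 48, NULL, 28, NULL, NULL, NULL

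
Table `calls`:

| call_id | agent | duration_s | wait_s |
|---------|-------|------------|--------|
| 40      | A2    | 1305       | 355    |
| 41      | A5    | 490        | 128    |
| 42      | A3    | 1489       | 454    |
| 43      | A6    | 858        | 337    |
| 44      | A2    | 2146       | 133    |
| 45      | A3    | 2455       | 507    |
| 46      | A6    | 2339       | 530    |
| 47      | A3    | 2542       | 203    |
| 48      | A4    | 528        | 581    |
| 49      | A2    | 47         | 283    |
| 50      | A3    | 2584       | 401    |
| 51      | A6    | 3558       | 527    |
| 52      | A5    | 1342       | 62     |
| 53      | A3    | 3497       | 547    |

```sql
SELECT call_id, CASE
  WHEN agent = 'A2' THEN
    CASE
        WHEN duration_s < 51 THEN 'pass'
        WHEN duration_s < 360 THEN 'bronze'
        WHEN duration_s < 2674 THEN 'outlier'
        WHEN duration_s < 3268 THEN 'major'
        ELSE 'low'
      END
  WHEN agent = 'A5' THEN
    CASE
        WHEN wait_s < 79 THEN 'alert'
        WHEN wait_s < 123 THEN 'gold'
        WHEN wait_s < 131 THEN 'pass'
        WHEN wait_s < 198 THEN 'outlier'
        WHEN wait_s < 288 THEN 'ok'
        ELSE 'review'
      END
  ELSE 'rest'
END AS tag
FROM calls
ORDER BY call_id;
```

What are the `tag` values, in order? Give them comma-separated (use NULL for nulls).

outlier, pass, rest, rest, outlier, rest, rest, rest, rest, pass, rest, rest, alert, rest

call_id=40: agent='A2' → inner[duration_s < 2674] → outlier
call_id=41: agent='A5' → inner[wait_s < 131] → pass
call_id=42: agent='A3' → outer ELSE → rest
call_id=43: agent='A6' → outer ELSE → rest
call_id=44: agent='A2' → inner[duration_s < 2674] → outlier
call_id=45: agent='A3' → outer ELSE → rest
call_id=46: agent='A6' → outer ELSE → rest
call_id=47: agent='A3' → outer ELSE → rest
call_id=48: agent='A4' → outer ELSE → rest
call_id=49: agent='A2' → inner[duration_s < 51] → pass
call_id=50: agent='A3' → outer ELSE → rest
call_id=51: agent='A6' → outer ELSE → rest
call_id=52: agent='A5' → inner[wait_s < 79] → alert
call_id=53: agent='A3' → outer ELSE → rest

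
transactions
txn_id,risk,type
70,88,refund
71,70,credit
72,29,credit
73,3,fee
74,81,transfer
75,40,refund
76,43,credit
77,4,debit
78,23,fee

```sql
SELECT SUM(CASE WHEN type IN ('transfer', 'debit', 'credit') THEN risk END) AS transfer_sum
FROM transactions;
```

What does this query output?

txn_id=70: ✗
txn_id=71: ✓ → 70
txn_id=72: ✓ → 29
txn_id=73: ✗
txn_id=74: ✓ → 81
txn_id=75: ✗
txn_id=76: ✓ → 43
txn_id=77: ✓ → 4
txn_id=78: ✗
transfer_sum = 70 + 29 + 81 + 43 + 4 = 227

227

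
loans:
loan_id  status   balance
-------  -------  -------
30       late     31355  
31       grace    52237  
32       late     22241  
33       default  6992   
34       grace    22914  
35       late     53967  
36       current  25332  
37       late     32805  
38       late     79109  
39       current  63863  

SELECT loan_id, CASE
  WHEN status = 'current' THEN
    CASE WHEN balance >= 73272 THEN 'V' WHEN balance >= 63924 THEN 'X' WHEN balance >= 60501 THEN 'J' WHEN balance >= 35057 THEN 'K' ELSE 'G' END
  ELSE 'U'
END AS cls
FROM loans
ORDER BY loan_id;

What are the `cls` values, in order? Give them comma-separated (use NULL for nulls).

U, U, U, U, U, U, G, U, U, J

loan_id=30: status='late' → outer ELSE → U
loan_id=31: status='grace' → outer ELSE → U
loan_id=32: status='late' → outer ELSE → U
loan_id=33: status='default' → outer ELSE → U
loan_id=34: status='grace' → outer ELSE → U
loan_id=35: status='late' → outer ELSE → U
loan_id=36: status='current' → inner[ELSE] → G
loan_id=37: status='late' → outer ELSE → U
loan_id=38: status='late' → outer ELSE → U
loan_id=39: status='current' → inner[balance >= 60501] → J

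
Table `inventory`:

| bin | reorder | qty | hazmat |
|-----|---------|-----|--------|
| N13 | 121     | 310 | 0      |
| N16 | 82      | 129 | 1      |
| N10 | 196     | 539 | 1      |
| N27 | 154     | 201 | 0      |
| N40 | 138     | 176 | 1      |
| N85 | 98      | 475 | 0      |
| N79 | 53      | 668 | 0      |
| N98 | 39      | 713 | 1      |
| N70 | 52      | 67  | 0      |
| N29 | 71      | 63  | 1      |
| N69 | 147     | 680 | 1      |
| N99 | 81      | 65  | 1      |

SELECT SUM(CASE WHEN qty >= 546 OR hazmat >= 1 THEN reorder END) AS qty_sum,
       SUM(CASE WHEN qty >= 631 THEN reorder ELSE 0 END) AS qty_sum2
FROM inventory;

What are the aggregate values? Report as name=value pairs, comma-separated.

qty_sum=807, qty_sum2=239

[qty_sum: qty >= 546 OR hazmat >= 1]
bin=N13: ✗
bin=N16: ✓ → 82
bin=N10: ✓ → 196
bin=N27: ✗
bin=N40: ✓ → 138
bin=N85: ✗
bin=N79: ✓ → 53
bin=N98: ✓ → 39
bin=N70: ✗
bin=N29: ✓ → 71
bin=N69: ✓ → 147
bin=N99: ✓ → 81
qty_sum = 82 + 196 + 138 + 53 + 39 + 71 + 147 + 81 = 807
—
[qty_sum2: qty >= 631]
bin=N13: ✗
bin=N16: ✗
bin=N10: ✗
bin=N27: ✗
bin=N40: ✗
bin=N85: ✗
bin=N79: ✓ → 53
bin=N98: ✓ → 39
bin=N70: ✗
bin=N29: ✗
bin=N69: ✓ → 147
bin=N99: ✗
qty_sum2 = 53 + 39 + 147 = 239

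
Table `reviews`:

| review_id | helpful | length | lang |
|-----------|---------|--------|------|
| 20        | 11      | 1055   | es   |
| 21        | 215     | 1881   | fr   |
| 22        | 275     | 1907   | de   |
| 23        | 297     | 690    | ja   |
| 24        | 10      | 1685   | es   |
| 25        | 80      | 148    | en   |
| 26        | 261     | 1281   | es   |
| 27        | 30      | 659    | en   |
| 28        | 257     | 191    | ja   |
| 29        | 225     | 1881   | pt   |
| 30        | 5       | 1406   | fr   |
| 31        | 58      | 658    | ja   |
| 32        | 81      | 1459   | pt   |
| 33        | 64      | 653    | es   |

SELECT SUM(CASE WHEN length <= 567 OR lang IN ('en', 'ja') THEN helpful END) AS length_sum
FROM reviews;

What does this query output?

722

review_id=20: ✗
review_id=21: ✗
review_id=22: ✗
review_id=23: ✓ → 297
review_id=24: ✗
review_id=25: ✓ → 80
review_id=26: ✗
review_id=27: ✓ → 30
review_id=28: ✓ → 257
review_id=29: ✗
review_id=30: ✗
review_id=31: ✓ → 58
review_id=32: ✗
review_id=33: ✗
length_sum = 297 + 80 + 30 + 257 + 58 = 722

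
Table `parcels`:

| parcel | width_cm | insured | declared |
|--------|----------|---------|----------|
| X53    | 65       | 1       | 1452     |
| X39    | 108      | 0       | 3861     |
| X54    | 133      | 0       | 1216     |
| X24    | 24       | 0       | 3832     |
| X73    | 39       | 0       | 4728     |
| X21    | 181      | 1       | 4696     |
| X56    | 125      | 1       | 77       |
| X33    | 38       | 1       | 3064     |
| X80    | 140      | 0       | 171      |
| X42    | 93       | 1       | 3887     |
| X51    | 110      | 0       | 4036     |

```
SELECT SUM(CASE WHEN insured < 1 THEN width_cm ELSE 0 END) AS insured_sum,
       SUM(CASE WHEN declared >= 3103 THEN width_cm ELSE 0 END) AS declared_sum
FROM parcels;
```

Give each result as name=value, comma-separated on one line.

[insured_sum: insured < 1]
parcel=X53: ✗
parcel=X39: ✓ → 108
parcel=X54: ✓ → 133
parcel=X24: ✓ → 24
parcel=X73: ✓ → 39
parcel=X21: ✗
parcel=X56: ✗
parcel=X33: ✗
parcel=X80: ✓ → 140
parcel=X42: ✗
parcel=X51: ✓ → 110
insured_sum = 108 + 133 + 24 + 39 + 140 + 110 = 554
—
[declared_sum: declared >= 3103]
parcel=X53: ✗
parcel=X39: ✓ → 108
parcel=X54: ✗
parcel=X24: ✓ → 24
parcel=X73: ✓ → 39
parcel=X21: ✓ → 181
parcel=X56: ✗
parcel=X33: ✗
parcel=X80: ✗
parcel=X42: ✓ → 93
parcel=X51: ✓ → 110
declared_sum = 108 + 24 + 39 + 181 + 93 + 110 = 555

insured_sum=554, declared_sum=555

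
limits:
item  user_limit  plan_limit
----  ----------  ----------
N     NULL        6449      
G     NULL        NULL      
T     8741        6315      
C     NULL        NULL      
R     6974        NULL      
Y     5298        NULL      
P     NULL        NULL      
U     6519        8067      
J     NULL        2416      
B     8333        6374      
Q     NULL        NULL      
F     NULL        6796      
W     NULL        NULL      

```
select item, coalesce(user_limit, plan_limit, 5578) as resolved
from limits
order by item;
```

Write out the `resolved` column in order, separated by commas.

item=B: user_limit=8333 → 8333
item=C: user_limit=NULL, plan_limit=NULL, → literal 5578 → 5578
item=F: user_limit=NULL, plan_limit=6796 → 6796
item=G: user_limit=NULL, plan_limit=NULL, → literal 5578 → 5578
item=J: user_limit=NULL, plan_limit=2416 → 2416
item=N: user_limit=NULL, plan_limit=6449 → 6449
item=P: user_limit=NULL, plan_limit=NULL, → literal 5578 → 5578
item=Q: user_limit=NULL, plan_limit=NULL, → literal 5578 → 5578
item=R: user_limit=6974 → 6974
item=T: user_limit=8741 → 8741
item=U: user_limit=6519 → 6519
item=W: user_limit=NULL, plan_limit=NULL, → literal 5578 → 5578
item=Y: user_limit=5298 → 5298

8333, 5578, 6796, 5578, 2416, 6449, 5578, 5578, 6974, 8741, 6519, 5578, 5298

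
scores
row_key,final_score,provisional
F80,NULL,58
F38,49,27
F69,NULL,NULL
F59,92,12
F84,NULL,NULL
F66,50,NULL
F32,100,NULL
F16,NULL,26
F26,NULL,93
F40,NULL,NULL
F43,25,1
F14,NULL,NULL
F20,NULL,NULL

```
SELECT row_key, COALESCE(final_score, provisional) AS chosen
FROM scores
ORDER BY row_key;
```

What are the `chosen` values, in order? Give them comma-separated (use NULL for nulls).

NULL, 26, NULL, 93, 100, 49, NULL, 25, 92, 50, NULL, 58, NULL

row_key=F14: final_score=NULL, provisional=NULL (all NULL) → NULL
row_key=F16: final_score=NULL, provisional=26 → 26
row_key=F20: final_score=NULL, provisional=NULL (all NULL) → NULL
row_key=F26: final_score=NULL, provisional=93 → 93
row_key=F32: final_score=100 → 100
row_key=F38: final_score=49 → 49
row_key=F40: final_score=NULL, provisional=NULL (all NULL) → NULL
row_key=F43: final_score=25 → 25
row_key=F59: final_score=92 → 92
row_key=F66: final_score=50 → 50
row_key=F69: final_score=NULL, provisional=NULL (all NULL) → NULL
row_key=F80: final_score=NULL, provisional=58 → 58
row_key=F84: final_score=NULL, provisional=NULL (all NULL) → NULL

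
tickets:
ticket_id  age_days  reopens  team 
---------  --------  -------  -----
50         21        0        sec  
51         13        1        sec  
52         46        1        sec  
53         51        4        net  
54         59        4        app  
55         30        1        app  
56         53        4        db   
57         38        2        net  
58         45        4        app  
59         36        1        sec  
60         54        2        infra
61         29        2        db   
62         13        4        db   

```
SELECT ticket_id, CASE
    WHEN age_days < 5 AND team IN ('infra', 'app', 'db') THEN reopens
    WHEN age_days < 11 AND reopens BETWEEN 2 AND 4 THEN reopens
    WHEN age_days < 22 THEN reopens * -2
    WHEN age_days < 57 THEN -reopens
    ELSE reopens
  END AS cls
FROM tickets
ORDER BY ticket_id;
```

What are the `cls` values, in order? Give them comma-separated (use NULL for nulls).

ticket_id=50: age_days < 22 → 0
ticket_id=51: age_days < 22 → -2
ticket_id=52: age_days < 57 → -1
ticket_id=53: age_days < 57 → -4
ticket_id=54: ELSE → 4
ticket_id=55: age_days < 57 → -1
ticket_id=56: age_days < 57 → -4
ticket_id=57: age_days < 57 → -2
ticket_id=58: age_days < 57 → -4
ticket_id=59: age_days < 57 → -1
ticket_id=60: age_days < 57 → -2
ticket_id=61: age_days < 57 → -2
ticket_id=62: age_days < 22 → -8

0, -2, -1, -4, 4, -1, -4, -2, -4, -1, -2, -2, -8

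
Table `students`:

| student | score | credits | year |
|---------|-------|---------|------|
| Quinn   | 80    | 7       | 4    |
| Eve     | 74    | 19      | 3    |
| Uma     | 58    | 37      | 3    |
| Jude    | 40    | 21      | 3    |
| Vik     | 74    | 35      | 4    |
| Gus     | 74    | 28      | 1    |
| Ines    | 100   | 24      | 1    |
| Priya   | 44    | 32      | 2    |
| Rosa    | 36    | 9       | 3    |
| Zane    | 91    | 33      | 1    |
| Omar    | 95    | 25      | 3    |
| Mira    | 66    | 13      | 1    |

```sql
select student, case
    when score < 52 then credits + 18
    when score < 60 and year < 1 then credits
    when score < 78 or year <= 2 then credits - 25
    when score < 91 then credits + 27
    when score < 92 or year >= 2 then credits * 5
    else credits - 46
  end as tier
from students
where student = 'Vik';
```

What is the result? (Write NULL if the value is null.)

10

student = Vik: score=74, credits=35, year=4.
score < 52 → false
score < 60 and year < 1 → false
score < 78 or year <= 2 → true → 10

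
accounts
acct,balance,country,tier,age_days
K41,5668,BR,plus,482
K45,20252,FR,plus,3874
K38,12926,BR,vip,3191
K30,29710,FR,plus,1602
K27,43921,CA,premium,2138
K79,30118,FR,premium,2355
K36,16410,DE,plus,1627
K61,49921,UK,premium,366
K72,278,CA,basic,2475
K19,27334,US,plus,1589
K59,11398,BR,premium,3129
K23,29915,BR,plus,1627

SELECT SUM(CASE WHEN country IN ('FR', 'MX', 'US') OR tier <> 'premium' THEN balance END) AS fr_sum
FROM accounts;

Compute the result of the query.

acct=K41: ✓ → 5668
acct=K45: ✓ → 20252
acct=K38: ✓ → 12926
acct=K30: ✓ → 29710
acct=K27: ✗
acct=K79: ✓ → 30118
acct=K36: ✓ → 16410
acct=K61: ✗
acct=K72: ✓ → 278
acct=K19: ✓ → 27334
acct=K59: ✗
acct=K23: ✓ → 29915
fr_sum = 5668 + 20252 + 12926 + 29710 + 30118 + 16410 + 278 + 27334 + 29915 = 172611

172611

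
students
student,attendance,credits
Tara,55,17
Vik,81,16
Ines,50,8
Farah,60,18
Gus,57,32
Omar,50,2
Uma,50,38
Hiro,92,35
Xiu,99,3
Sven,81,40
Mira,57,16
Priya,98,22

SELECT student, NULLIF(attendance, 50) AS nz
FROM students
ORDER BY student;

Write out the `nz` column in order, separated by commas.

student=Farah: attendance=60 vs 50: differ → 60
student=Gus: attendance=57 vs 50: differ → 57
student=Hiro: attendance=92 vs 50: differ → 92
student=Ines: attendance=50 vs 50: equal → NULL
student=Mira: attendance=57 vs 50: differ → 57
student=Omar: attendance=50 vs 50: equal → NULL
student=Priya: attendance=98 vs 50: differ → 98
student=Sven: attendance=81 vs 50: differ → 81
student=Tara: attendance=55 vs 50: differ → 55
student=Uma: attendance=50 vs 50: equal → NULL
student=Vik: attendance=81 vs 50: differ → 81
student=Xiu: attendance=99 vs 50: differ → 99

60, 57, 92, NULL, 57, NULL, 98, 81, 55, NULL, 81, 99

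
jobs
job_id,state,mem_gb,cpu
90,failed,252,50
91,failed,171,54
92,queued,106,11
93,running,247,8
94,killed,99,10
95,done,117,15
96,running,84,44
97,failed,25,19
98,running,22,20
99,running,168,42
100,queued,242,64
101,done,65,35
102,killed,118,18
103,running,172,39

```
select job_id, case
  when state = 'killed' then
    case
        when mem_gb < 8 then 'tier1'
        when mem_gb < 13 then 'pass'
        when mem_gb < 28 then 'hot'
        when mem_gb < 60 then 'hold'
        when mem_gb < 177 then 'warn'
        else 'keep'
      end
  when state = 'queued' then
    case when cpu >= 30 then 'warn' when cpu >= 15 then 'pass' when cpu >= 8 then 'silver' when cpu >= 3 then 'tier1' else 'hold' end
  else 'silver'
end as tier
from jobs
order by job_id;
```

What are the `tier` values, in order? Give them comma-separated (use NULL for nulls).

job_id=90: state='failed' → outer ELSE → silver
job_id=91: state='failed' → outer ELSE → silver
job_id=92: state='queued' → inner[cpu >= 8] → silver
job_id=93: state='running' → outer ELSE → silver
job_id=94: state='killed' → inner[mem_gb < 177] → warn
job_id=95: state='done' → outer ELSE → silver
job_id=96: state='running' → outer ELSE → silver
job_id=97: state='failed' → outer ELSE → silver
job_id=98: state='running' → outer ELSE → silver
job_id=99: state='running' → outer ELSE → silver
job_id=100: state='queued' → inner[cpu >= 30] → warn
job_id=101: state='done' → outer ELSE → silver
job_id=102: state='killed' → inner[mem_gb < 177] → warn
job_id=103: state='running' → outer ELSE → silver

silver, silver, silver, silver, warn, silver, silver, silver, silver, silver, warn, silver, warn, silver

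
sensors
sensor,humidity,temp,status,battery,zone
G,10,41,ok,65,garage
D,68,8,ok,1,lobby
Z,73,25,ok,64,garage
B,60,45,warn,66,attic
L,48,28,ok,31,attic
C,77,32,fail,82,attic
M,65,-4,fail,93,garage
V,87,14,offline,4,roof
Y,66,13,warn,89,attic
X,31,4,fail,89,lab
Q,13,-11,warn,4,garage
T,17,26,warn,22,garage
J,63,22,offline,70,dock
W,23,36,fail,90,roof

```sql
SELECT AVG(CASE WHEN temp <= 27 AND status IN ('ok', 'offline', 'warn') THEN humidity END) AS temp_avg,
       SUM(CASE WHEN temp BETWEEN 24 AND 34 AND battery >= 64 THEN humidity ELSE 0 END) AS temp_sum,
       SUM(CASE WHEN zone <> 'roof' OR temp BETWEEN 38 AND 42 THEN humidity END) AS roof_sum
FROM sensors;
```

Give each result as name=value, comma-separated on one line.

temp_avg=55.2857142857, temp_sum=150, roof_sum=591

[temp_avg: temp <= 27 AND status IN ('ok', 'offline', 'warn')]
sensor=G: ✗
sensor=D: ✓ → 68
sensor=Z: ✓ → 73
sensor=B: ✗
sensor=L: ✗
sensor=C: ✗
sensor=M: ✗
sensor=V: ✓ → 87
sensor=Y: ✓ → 66
sensor=X: ✗
sensor=Q: ✓ → 13
sensor=T: ✓ → 17
sensor=J: ✓ → 63
sensor=W: ✗
temp_avg = (68 + 73 + 87 + 66 + 13 + 17 + 63) / 7 = 55.2857142857
—
[temp_sum: temp BETWEEN 24 AND 34 AND battery >= 64]
sensor=G: ✗
sensor=D: ✗
sensor=Z: ✓ → 73
sensor=B: ✗
sensor=L: ✗
sensor=C: ✓ → 77
sensor=M: ✗
sensor=V: ✗
sensor=Y: ✗
sensor=X: ✗
sensor=Q: ✗
sensor=T: ✗
sensor=J: ✗
sensor=W: ✗
temp_sum = 73 + 77 = 150
—
[roof_sum: zone <> 'roof' OR temp BETWEEN 38 AND 42]
sensor=G: ✓ → 10
sensor=D: ✓ → 68
sensor=Z: ✓ → 73
sensor=B: ✓ → 60
sensor=L: ✓ → 48
sensor=C: ✓ → 77
sensor=M: ✓ → 65
sensor=V: ✗
sensor=Y: ✓ → 66
sensor=X: ✓ → 31
sensor=Q: ✓ → 13
sensor=T: ✓ → 17
sensor=J: ✓ → 63
sensor=W: ✗
roof_sum = 10 + 68 + 73 + 60 + 48 + 77 + 65 + 66 + 31 + 13 + 17 + 63 = 591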